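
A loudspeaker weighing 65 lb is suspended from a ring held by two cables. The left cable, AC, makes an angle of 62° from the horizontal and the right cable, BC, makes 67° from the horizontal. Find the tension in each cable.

T_AC = 32.68 lb, T_BC = 39.27 lb

ΣF_x = 0: −T_AC·cos62° + T_BC·cos67° = 0 → T_BC = 1.20152·T_AC.
ΣF_y = 0: T_AC·sin62° + T_BC·sin67° = 65.
Substitute: T_AC·(0.882948 + 1.20152·0.920505) = 65 → T_AC = 32.6805 ≈ 32.68 lb.
Then T_BC = 1.20152 × 32.6805 = 39.27 lb.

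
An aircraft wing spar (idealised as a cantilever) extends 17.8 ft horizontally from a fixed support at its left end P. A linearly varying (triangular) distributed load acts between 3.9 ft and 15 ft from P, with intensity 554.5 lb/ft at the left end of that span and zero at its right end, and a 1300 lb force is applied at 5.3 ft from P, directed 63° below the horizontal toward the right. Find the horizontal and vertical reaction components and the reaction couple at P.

Resultant of the triangular load: ½ × 554.5 × 11.1 = 3077.475 lb, acting at 7.6 ft from P (one-third of the span from the peak).
ΣF_x = 0: P_x + 1300·cos63° = 0 → P_x = -590.2 lb.
ΣF_y = 0: P_y − ½·554.5·11.1 − 1300·sin63° = 0 → P_y = 4236 lb.
ΣM about P: M_P − (½·554.5·11.1)·7.6 − 1300·sin63°·5.3 = 0 → M_P = 29530 lb·ft.

P_x = -590.2 lb, P_y = 4236 lb, M_P = 29530 lb·ft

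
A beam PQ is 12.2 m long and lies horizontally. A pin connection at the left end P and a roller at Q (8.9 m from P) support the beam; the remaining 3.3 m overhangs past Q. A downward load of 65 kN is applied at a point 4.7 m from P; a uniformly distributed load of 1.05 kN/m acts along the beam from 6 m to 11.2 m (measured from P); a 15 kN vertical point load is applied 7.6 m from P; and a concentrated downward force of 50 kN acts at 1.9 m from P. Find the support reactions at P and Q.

P_x = 0, P_y = 72.38 kN, Q_y = 63.08 kN

Resultant of the distributed load: 1.05 × 5.2 = 5.46 kN at 8.6 m from P.
ΣM about P: Q_y·8.9 − 65·4.7 − (1.05·5.2)·8.6 − 15·7.6 − 50·1.9 = 0 → Q_y = 561.456/8.9 = 63.0849 ≈ 63.08 kN.
ΣF_y = 0: P_y + 63.0849 − 65 − 1.05·5.2 − 15 − 50 = 0 → P_y = 72.38 kN.
ΣF_x = 0: no horizontal applied forces, so P_x = 0.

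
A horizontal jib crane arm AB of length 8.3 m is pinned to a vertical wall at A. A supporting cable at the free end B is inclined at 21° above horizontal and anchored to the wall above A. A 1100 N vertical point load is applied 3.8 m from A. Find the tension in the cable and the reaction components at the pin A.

T = 1405 N, A_x = 1312 N, A_y = 596.4 N

ΣM about A: T·sin21°·8.3 − 1100·3.8 = 0 → T = 4180/(8.3·0.358368) = 1405.3 ≈ 1405 N.
ΣF_x = 0: A_x − T·cos21° = 0 → A_x = 1405.3 × 0.93358 = 1312 N.
ΣF_y = 0: A_y + T·sin21° − 1100 = 0 → A_y = 1100 − 1405.3 × 0.358368 = 596.4 N.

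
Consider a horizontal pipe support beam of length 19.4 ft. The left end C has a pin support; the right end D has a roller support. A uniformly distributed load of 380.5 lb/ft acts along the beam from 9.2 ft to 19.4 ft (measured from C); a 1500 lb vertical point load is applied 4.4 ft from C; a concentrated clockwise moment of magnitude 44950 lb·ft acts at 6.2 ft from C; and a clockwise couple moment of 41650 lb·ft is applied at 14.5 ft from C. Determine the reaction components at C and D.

C_x = 0, C_y = -2284 lb, D_y = 7665 lb

Resultant of the distributed load: 380.5 × 10.2 = 3881.1 lb at 14.3 ft from C.
Moments about C: D_y·19.4 − (380.5·10.2)·14.3 − 1500·4.4 − 44950 − 41650 = 0 → D_y = 148699.73/19.4 = 7664.93 ≈ 7665 lb.
ΣF_y = 0: C_y + 7664.93 − 380.5·10.2 − 1500 = 0 → C_y = -2284 lb.
ΣF_x = 0: no horizontal applied forces, so C_x = 0.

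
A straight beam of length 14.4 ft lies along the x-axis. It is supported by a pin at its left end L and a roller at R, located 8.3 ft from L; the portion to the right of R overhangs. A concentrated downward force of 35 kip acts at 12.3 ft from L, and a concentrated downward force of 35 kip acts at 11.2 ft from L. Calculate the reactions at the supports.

Taking moments about L: R_y·8.3 − 35·12.3 − 35·11.2 = 0 → R_y = 822.5/8.3 = 99.0964 ≈ 99.10 kip.
ΣF_y = 0: L_y + 99.0964 − 35 − 35 = 0 → L_y = -29.10 kip.
ΣF_x = 0: no horizontal applied forces, so L_x = 0.

L_x = 0, L_y = -29.10 kip, R_y = 99.10 kip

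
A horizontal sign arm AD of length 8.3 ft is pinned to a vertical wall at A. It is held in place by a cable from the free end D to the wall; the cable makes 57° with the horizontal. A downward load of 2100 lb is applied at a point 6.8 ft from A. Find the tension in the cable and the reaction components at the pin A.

ΣM about A: T·sin57°·8.3 − 2100·6.8 = 0 → T = 14280/(8.3·0.838671) = 2051.44 ≈ 2051 lb.
ΣF_x = 0: A_x − T·cos57° = 0 → A_x = 2051.44 × 0.544639 = 1117 lb.
ΣF_y = 0: A_y + T·sin57° − 2100 = 0 → A_y = 2100 − 2051.44 × 0.838671 = 379.5 lb.

T = 2051 lb, A_x = 1117 lb, A_y = 379.5 lb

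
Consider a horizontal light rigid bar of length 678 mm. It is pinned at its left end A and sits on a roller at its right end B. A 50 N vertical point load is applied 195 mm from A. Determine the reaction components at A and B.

A_x = 0, A_y = 35.62 N, B_y = 14.38 N

Moments about A: B_y·678 − 50·195 = 0 → B_y = 9750/678 = 14.3805 ≈ 14.38 N.
ΣF_y = 0: A_y + 14.3805 − 50 = 0 → A_y = 35.62 N.
ΣF_x = 0: no horizontal applied forces, so A_x = 0.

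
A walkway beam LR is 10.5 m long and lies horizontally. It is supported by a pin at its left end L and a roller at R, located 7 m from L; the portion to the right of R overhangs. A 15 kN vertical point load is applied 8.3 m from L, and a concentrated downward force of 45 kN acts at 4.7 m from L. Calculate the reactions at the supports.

Taking moments about L: R_y·7 − 15·8.3 − 45·4.7 = 0 → R_y = 336/7 = 48.00 kN.
ΣF_y = 0: L_y + 48 − 15 − 45 = 0 → L_y = 12.00 kN.
ΣF_x = 0: no horizontal applied forces, so L_x = 0.

L_x = 0, L_y = 12.00 kN, R_y = 48.00 kN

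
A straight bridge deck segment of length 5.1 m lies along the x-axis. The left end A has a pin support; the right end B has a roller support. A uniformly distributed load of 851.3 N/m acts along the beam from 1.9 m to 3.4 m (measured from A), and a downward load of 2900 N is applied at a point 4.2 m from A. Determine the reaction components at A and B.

A_x = 0, A_y = 1125 N, B_y = 3052 N

Resultant of the distributed load: 851.3 × 1.5 = 1276.95 N at 2.65 m from A.
Taking moments about A: B_y·5.1 − (851.3·1.5)·2.65 − 2900·4.2 = 0 → B_y = 15563.9175/5.1 = 3051.75 ≈ 3052 N.
ΣF_y = 0: A_y + 3051.75 − 851.3·1.5 − 2900 = 0 → A_y = 1125 N.
ΣF_x = 0: no horizontal applied forces, so A_x = 0.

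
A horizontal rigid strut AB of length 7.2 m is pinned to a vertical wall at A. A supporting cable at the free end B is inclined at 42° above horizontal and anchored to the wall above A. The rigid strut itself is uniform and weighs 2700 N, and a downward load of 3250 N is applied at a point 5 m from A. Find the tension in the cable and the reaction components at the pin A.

ΣM about A: T·sin42°·7.2 − 2700·3.6 − 3250·5 = 0 → T = 25970/(7.2·0.669131) = 5390.49 ≈ 5390 N.
ΣF_x = 0: A_x − T·cos42° = 0 → A_x = 5390.49 × 0.743145 = 4006 N.
ΣF_y = 0: A_y + T·sin42° − 2700 − 3250 = 0 → A_y = 5950 − 5390.49 × 0.669131 = 2343 N.

T = 5390 N, A_x = 4006 N, A_y = 2343 N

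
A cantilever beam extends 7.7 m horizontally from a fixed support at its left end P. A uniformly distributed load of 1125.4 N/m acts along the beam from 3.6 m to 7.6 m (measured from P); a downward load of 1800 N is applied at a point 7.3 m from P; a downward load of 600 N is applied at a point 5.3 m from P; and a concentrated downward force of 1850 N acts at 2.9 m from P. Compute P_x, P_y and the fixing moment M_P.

Resultant of the distributed load: 1125.4 × 4 = 4501.6 N at 5.6 m from P.
ΣF_x = 0: P_x = 0.
ΣF_y = 0: P_y − 1125.4·4 − 1800 − 600 − 1850 = 0 → P_y = 8752 N.
ΣM about P: M_P − (1125.4·4)·5.6 − 1800·7.3 − 600·5.3 − 1850·2.9 = 0 → M_P = 46890 N·m.

P_x = 0, P_y = 8752 N, M_P = 46890 N·m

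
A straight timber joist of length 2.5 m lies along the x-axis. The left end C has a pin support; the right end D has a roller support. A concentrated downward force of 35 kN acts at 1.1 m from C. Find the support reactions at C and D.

C_x = 0, C_y = 19.60 kN, D_y = 15.40 kN

Taking moments about C: D_y·2.5 − 35·1.1 = 0 → D_y = 38.5/2.5 = 15.40 kN.
ΣF_y = 0: C_y + 15.4 − 35 = 0 → C_y = 19.60 kN.
ΣF_x = 0: no horizontal applied forces, so C_x = 0.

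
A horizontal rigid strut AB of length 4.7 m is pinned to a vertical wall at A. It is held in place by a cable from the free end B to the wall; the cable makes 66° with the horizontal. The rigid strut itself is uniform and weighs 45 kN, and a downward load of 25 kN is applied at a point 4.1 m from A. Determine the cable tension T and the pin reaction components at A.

T = 48.50 kN, A_x = 19.73 kN, A_y = 25.69 kN

ΣM about A: T·sin66°·4.7 − 45·2.35 − 25·4.1 = 0 → T = 208.25/(4.7·0.913545) = 48.5017 ≈ 48.50 kN.
ΣF_x = 0: A_x − T·cos66° = 0 → A_x = 48.5017 × 0.406737 = 19.73 kN.
ΣF_y = 0: A_y + T·sin66° − 45 − 25 = 0 → A_y = 70 − 48.5017 × 0.913545 = 25.69 kN.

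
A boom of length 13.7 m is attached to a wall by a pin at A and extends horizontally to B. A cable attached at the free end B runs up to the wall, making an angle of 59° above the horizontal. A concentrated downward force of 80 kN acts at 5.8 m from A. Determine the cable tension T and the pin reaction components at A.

T = 39.51 kN, A_x = 20.35 kN, A_y = 46.13 kN

ΣM about A: T·sin59°·13.7 − 80·5.8 = 0 → T = 464/(13.7·0.857167) = 39.5123 ≈ 39.51 kN.
ΣF_x = 0: A_x − T·cos59° = 0 → A_x = 39.5123 × 0.515038 = 20.35 kN.
ΣF_y = 0: A_y + T·sin59° − 80 = 0 → A_y = 80 − 39.5123 × 0.857167 = 46.13 kN.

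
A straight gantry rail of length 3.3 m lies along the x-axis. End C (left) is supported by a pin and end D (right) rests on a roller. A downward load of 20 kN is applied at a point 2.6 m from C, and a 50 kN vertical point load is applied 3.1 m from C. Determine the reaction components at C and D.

Taking moments about C: D_y·3.3 − 20·2.6 − 50·3.1 = 0 → D_y = 207/3.3 = 62.7273 ≈ 62.73 kN.
ΣF_y = 0: C_y + 62.7273 − 20 − 50 = 0 → C_y = 7.273 kN.
ΣF_x = 0: no horizontal applied forces, so C_x = 0.

C_x = 0, C_y = 7.273 kN, D_y = 62.73 kN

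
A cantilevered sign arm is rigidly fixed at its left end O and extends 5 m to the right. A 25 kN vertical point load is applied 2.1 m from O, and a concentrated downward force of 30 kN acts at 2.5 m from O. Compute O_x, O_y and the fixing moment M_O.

ΣF_x = 0: O_x = 0.
ΣF_y = 0: O_y − 25 − 30 = 0 → O_y = 55.00 kN.
ΣM about O: M_O − 25·2.1 − 30·2.5 = 0 → M_O = 127.5 kN·m.

O_x = 0, O_y = 55.00 kN, M_O = 127.5 kN·m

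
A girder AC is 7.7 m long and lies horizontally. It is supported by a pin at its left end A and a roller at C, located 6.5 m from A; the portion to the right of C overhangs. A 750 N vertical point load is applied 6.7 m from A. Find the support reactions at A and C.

A_x = 0, A_y = -23.08 N, C_y = 773.1 N

Moments about A: C_y·6.5 − 750·6.7 = 0 → C_y = 5025/6.5 = 773.077 ≈ 773.1 N.
ΣF_y = 0: A_y + 773.077 − 750 = 0 → A_y = -23.08 N.
ΣF_x = 0: no horizontal applied forces, so A_x = 0.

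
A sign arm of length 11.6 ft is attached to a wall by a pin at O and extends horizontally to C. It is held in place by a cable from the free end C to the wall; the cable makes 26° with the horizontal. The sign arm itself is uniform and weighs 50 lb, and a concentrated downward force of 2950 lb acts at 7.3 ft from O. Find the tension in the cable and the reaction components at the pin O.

T = 4292 lb, O_x = 3858 lb, O_y = 1119 lb

ΣM about O: T·sin26°·11.6 − 50·5.8 − 2950·7.3 = 0 → T = 21825/(11.6·0.438371) = 4291.95 ≈ 4292 lb.
ΣF_x = 0: O_x − T·cos26° = 0 → O_x = 4291.95 × 0.898794 = 3858 lb.
ΣF_y = 0: O_y + T·sin26° − 50 − 2950 = 0 → O_y = 3000 − 4291.95 × 0.438371 = 1119 lb.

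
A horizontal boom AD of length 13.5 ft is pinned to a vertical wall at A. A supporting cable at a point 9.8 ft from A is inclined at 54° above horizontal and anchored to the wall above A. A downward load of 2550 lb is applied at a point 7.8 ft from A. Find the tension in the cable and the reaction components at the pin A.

ΣM about A: T·sin54°·9.8 − 2550·7.8 = 0 → T = 19890/(9.8·0.809017) = 2508.71 ≈ 2509 lb.
ΣF_x = 0: A_x − T·cos54° = 0 → A_x = 2508.71 × 0.587785 = 1475 lb.
ΣF_y = 0: A_y + T·sin54° − 2550 = 0 → A_y = 2550 − 2508.71 × 0.809017 = 520.4 lb.

T = 2509 lb, A_x = 1475 lb, A_y = 520.4 lb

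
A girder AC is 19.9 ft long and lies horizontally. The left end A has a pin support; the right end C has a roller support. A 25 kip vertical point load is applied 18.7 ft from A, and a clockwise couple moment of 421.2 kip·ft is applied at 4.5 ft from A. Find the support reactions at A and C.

A_x = 0, A_y = -19.66 kip, C_y = 44.66 kip

Taking moments about A: C_y·19.9 − 25·18.7 − 421.2 = 0 → C_y = 888.7/19.9 = 44.6583 ≈ 44.66 kip.
ΣF_y = 0: A_y + 44.6583 − 25 = 0 → A_y = -19.66 kip.
ΣF_x = 0: no horizontal applied forces, so A_x = 0.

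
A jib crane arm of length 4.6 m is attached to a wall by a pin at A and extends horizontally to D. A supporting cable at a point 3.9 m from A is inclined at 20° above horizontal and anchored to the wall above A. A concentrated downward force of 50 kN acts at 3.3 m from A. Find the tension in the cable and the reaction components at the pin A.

T = 123.7 kN, A_x = 116.2 kN, A_y = 7.692 kN

ΣM about A: T·sin20°·3.9 − 50·3.3 = 0 → T = 165/(3.9·0.34202) = 123.699 ≈ 123.7 kN.
ΣF_x = 0: A_x − T·cos20° = 0 → A_x = 123.699 × 0.939693 = 116.2 kN.
ΣF_y = 0: A_y + T·sin20° − 50 = 0 → A_y = 50 − 123.699 × 0.34202 = 7.692 kN.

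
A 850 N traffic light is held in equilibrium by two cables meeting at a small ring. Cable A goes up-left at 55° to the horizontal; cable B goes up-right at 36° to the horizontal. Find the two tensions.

ΣF_x = 0: −T_A·cos55° + T_B·cos36° = 0 → T_B = 0.708979·T_A.
ΣF_y = 0: T_A·sin55° + T_B·sin36° = 850.
Substitute: T_A·(0.819152 + 0.708979·0.587785) = 850 → T_A = 687.769 ≈ 687.8 N.
Then T_B = 0.708979 × 687.769 = 487.6 N.

T_A = 687.8 N, T_B = 487.6 N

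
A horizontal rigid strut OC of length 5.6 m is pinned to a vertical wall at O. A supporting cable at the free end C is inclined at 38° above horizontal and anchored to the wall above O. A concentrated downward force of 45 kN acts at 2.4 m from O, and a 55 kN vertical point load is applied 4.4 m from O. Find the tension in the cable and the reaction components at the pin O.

T = 101.5 kN, O_x = 80.00 kN, O_y = 37.50 kN

ΣM about O: T·sin38°·5.6 − 45·2.4 − 55·4.4 = 0 → T = 350/(5.6·0.615661) = 101.517 ≈ 101.5 kN.
ΣF_x = 0: O_x − T·cos38° = 0 → O_x = 101.517 × 0.788011 = 80.00 kN.
ΣF_y = 0: O_y + T·sin38° − 45 − 55 = 0 → O_y = 100 − 101.517 × 0.615661 = 37.50 kN.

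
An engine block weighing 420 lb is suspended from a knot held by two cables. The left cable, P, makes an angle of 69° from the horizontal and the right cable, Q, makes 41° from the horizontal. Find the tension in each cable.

T_P = 337.3 lb, T_Q = 160.2 lb

ΣF_x = 0: −T_P·cos69° + T_Q·cos41° = 0 → T_Q = 0.474842·T_P.
ΣF_y = 0: T_P·sin69° + T_Q·sin41° = 420.
Substitute: T_P·(0.93358 + 0.474842·0.656059) = 420 → T_P = 337.321 ≈ 337.3 lb.
Then T_Q = 0.474842 × 337.321 = 160.2 lb.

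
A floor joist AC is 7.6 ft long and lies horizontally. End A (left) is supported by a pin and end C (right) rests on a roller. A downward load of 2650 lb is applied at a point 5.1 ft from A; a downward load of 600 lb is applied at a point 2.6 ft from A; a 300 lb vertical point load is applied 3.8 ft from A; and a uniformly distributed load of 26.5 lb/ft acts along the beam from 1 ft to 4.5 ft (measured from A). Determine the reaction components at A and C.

A_x = 0, A_y = 1476 lb, C_y = 2167 lb

Resultant of the distributed load: 26.5 × 3.5 = 92.75 lb at 2.75 ft from A.
ΣM about A: C_y·7.6 − 2650·5.1 − 600·2.6 − 300·3.8 − (26.5·3.5)·2.75 = 0 → C_y = 16470.0625/7.6 = 2167.11 ≈ 2167 lb.
ΣF_y = 0: A_y + 2167.11 − 2650 − 600 − 300 − 26.5·3.5 = 0 → A_y = 1476 lb.
ΣF_x = 0: no horizontal applied forces, so A_x = 0.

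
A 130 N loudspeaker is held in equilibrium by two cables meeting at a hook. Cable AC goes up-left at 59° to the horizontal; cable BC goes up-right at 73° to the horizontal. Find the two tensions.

T_AC = 51.15 N, T_BC = 90.10 N

ΣF_x = 0: −T_AC·cos59° + T_BC·cos73° = 0 → T_BC = 1.76159·T_AC.
ΣF_y = 0: T_AC·sin59° + T_BC·sin73° = 130.
Substitute: T_AC·(0.857167 + 1.76159·0.956305) = 130 → T_AC = 51.1452 ≈ 51.15 N.
Then T_BC = 1.76159 × 51.1452 = 90.10 N.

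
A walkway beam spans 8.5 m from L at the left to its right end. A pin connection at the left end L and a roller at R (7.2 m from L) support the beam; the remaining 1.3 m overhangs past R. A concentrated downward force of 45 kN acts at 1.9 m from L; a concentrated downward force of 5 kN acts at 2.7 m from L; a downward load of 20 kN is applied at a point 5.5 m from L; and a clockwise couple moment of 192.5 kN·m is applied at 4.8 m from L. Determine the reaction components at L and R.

Moments about L: R_y·7.2 − 45·1.9 − 5·2.7 − 20·5.5 − 192.5 = 0 → R_y = 401.5/7.2 = 55.7639 ≈ 55.76 kN.
ΣF_y = 0: L_y + 55.7639 − 45 − 5 − 20 = 0 → L_y = 14.24 kN.
ΣF_x = 0: no horizontal applied forces, so L_x = 0.

L_x = 0, L_y = 14.24 kN, R_y = 55.76 kN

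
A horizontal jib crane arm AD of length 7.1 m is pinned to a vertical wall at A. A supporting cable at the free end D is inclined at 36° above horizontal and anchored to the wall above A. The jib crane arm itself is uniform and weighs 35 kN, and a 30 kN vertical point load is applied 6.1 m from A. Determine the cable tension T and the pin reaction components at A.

ΣM about A: T·sin36°·7.1 − 35·3.55 − 30·6.1 = 0 → T = 307.25/(7.1·0.587785) = 73.6233 ≈ 73.62 kN.
ΣF_x = 0: A_x − T·cos36° = 0 → A_x = 73.6233 × 0.809017 = 59.56 kN.
ΣF_y = 0: A_y + T·sin36° − 35 − 30 = 0 → A_y = 65 − 73.6233 × 0.587785 = 21.73 kN.

T = 73.62 kN, A_x = 59.56 kN, A_y = 21.73 kN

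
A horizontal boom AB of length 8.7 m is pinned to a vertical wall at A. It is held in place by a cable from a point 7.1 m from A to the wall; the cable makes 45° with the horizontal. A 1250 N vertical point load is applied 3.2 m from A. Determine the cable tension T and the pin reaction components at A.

T = 796.7 N, A_x = 563.4 N, A_y = 686.6 N

ΣM about A: T·sin45°·7.1 − 1250·3.2 = 0 → T = 4000/(7.1·0.707107) = 796.74 ≈ 796.7 N.
ΣF_x = 0: A_x − T·cos45° = 0 → A_x = 796.74 × 0.707107 = 563.4 N.
ΣF_y = 0: A_y + T·sin45° − 1250 = 0 → A_y = 1250 − 796.74 × 0.707107 = 686.6 N.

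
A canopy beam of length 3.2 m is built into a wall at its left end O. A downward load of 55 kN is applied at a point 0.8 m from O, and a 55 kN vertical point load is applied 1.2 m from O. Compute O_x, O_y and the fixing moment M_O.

ΣF_x = 0: O_x = 0.
ΣF_y = 0: O_y − 55 − 55 = 0 → O_y = 110.0 kN.
ΣM about O: M_O − 55·0.8 − 55·1.2 = 0 → M_O = 110.0 kN·m.

O_x = 0, O_y = 110.0 kN, M_O = 110.0 kN·m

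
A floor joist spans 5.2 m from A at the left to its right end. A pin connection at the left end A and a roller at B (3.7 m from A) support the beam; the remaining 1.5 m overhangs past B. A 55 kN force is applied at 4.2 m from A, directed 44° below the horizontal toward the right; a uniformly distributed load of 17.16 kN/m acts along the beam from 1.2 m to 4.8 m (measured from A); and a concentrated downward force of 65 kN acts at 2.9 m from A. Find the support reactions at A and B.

A_x = -39.56 kN, A_y = 20.58 kN, B_y = 144.4 kN

Resultant of the distributed load: 17.16 × 3.6 = 61.776 kN at 3 m from A.
Taking moments about A: B_y·3.7 − 55·sin44°·4.2 − (17.16·3.6)·3 − 65·2.9 = 0 → B_y = 534.294/3.7 = 144.404 ≈ 144.4 kN.
ΣF_y = 0: A_y + 144.404 − 55·sin44° − 17.16·3.6 − 65 = 0 → A_y = 20.58 kN.
ΣF_x = 0: A_x + 55·cos44° = 0 → A_x = -39.56 kN.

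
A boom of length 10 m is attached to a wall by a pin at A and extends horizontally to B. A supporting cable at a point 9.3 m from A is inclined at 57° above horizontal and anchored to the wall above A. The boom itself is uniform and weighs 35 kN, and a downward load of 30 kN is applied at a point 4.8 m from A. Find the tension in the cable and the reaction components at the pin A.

ΣM about A: T·sin57°·9.3 − 35·5 − 30·4.8 = 0 → T = 319/(9.3·0.838671) = 40.8993 ≈ 40.90 kN.
ΣF_x = 0: A_x − T·cos57° = 0 → A_x = 40.8993 × 0.544639 = 22.28 kN.
ΣF_y = 0: A_y + T·sin57° − 35 − 30 = 0 → A_y = 65 − 40.8993 × 0.838671 = 30.70 kN.

T = 40.90 kN, A_x = 22.28 kN, A_y = 30.70 kN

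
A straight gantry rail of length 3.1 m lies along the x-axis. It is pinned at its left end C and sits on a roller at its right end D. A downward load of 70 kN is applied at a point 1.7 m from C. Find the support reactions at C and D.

ΣM about C: D_y·3.1 − 70·1.7 = 0 → D_y = 119/3.1 = 38.3871 ≈ 38.39 kN.
ΣF_y = 0: C_y + 38.3871 − 70 = 0 → C_y = 31.61 kN.
ΣF_x = 0: no horizontal applied forces, so C_x = 0.

C_x = 0, C_y = 31.61 kN, D_y = 38.39 kN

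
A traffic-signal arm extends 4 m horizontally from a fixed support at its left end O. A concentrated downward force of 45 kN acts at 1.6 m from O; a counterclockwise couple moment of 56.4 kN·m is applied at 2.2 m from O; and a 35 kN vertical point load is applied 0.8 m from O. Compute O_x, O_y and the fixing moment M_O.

ΣF_x = 0: O_x = 0.
ΣF_y = 0: O_y − 45 − 35 = 0 → O_y = 80.00 kN.
ΣM about O: M_O − 45·1.6 + 56.4 − 35·0.8 = 0 → M_O = 43.60 kN·m.

O_x = 0, O_y = 80.00 kN, M_O = 43.60 kN·m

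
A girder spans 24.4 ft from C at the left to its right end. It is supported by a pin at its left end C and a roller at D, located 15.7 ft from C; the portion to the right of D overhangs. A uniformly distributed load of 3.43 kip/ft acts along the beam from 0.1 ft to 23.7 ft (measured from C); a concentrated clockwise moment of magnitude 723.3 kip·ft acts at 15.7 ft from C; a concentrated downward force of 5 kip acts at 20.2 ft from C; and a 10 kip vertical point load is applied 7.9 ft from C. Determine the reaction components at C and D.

Resultant of the distributed load: 3.43 × 23.6 = 80.948 kip at 11.9 ft from C.
Moments about C: D_y·15.7 − (3.43·23.6)·11.9 − 723.3 − 5·20.2 − 10·7.9 = 0 → D_y = 1866.5812/15.7 = 118.891 ≈ 118.9 kip.
ΣF_y = 0: C_y + 118.891 − 3.43·23.6 − 5 − 10 = 0 → C_y = -22.94 kip.
ΣF_x = 0: no horizontal applied forces, so C_x = 0.

C_x = 0, C_y = -22.94 kip, D_y = 118.9 kip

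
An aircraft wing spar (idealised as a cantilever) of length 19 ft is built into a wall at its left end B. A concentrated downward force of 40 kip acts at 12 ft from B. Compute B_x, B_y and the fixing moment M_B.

B_x = 0, B_y = 40.00 kip, M_B = 480.0 kip·ft

ΣF_x = 0: B_x = 0.
ΣF_y = 0: B_y − 40 = 0 → B_y = 40.00 kip.
ΣM about B: M_B − 40·12 = 0 → M_B = 480.0 kip·ft.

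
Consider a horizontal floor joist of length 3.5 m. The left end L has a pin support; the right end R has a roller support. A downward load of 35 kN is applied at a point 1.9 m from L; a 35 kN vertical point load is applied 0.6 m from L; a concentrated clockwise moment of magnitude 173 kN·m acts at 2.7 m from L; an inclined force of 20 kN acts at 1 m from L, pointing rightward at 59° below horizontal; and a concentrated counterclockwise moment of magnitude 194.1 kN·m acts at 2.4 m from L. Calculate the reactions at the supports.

L_x = -10.30 kN, L_y = 63.27 kN, R_y = 23.87 kN

ΣM about L: R_y·3.5 − 35·1.9 − 35·0.6 − 173 − 20·sin59°·1 + 194.1 = 0 → R_y = 83.5433/3.5 = 23.8695 ≈ 23.87 kN.
ΣF_y = 0: L_y + 23.8695 − 35 − 35 − 20·sin59° = 0 → L_y = 63.27 kN.
ΣF_x = 0: L_x + 20·cos59° = 0 → L_x = -10.30 kN.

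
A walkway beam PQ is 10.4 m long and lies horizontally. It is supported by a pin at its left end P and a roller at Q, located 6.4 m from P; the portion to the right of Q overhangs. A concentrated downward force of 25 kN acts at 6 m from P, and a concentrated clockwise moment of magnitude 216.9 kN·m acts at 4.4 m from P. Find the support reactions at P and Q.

P_x = 0, P_y = -32.33 kN, Q_y = 57.33 kN

Moments about P: Q_y·6.4 − 25·6 − 216.9 = 0 → Q_y = 366.9/6.4 = 57.3281 ≈ 57.33 kN.
ΣF_y = 0: P_y + 57.3281 − 25 = 0 → P_y = -32.33 kN.
ΣF_x = 0: no horizontal applied forces, so P_x = 0.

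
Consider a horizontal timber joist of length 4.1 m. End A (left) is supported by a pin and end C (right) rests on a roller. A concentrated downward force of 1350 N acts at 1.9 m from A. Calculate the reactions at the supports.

A_x = 0, A_y = 724.4 N, C_y = 625.6 N

ΣM about A: C_y·4.1 − 1350·1.9 = 0 → C_y = 2565/4.1 = 625.61 ≈ 625.6 N.
ΣF_y = 0: A_y + 625.61 − 1350 = 0 → A_y = 724.4 N.
ΣF_x = 0: no horizontal applied forces, so A_x = 0.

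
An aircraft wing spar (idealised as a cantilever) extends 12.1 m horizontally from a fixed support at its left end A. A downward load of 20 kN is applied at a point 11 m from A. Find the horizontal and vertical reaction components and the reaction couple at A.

A_x = 0, A_y = 20.00 kN, M_A = 220.0 kN·m

ΣF_x = 0: A_x = 0.
ΣF_y = 0: A_y − 20 = 0 → A_y = 20.00 kN.
ΣM about A: M_A − 20·11 = 0 → M_A = 220.0 kN·m.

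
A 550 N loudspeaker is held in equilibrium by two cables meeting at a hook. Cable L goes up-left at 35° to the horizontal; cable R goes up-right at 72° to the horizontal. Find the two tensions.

ΣF_x = 0: −T_L·cos35° + T_R·cos72° = 0 → T_R = 2.65083·T_L.
ΣF_y = 0: T_L·sin35° + T_R·sin72° = 550.
Substitute: T_L·(0.573576 + 2.65083·0.951057) = 550 → T_L = 177.725 ≈ 177.7 N.
Then T_R = 2.65083 × 177.725 = 471.1 N.

T_L = 177.7 N, T_R = 471.1 N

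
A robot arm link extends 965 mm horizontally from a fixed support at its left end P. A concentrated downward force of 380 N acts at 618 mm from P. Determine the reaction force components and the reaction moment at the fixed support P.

ΣF_x = 0: P_x = 0.
ΣF_y = 0: P_y − 380 = 0 → P_y = 380.0 N.
ΣM about P: M_P − 380·618 = 0 → M_P = 234800 N·mm.

P_x = 0, P_y = 380.0 N, M_P = 234800 N·mm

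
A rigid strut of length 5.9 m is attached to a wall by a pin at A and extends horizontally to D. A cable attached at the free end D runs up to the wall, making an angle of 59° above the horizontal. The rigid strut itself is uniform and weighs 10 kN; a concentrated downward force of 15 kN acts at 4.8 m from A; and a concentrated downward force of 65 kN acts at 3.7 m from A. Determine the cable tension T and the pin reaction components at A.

ΣM about A: T·sin59°·5.9 − 10·2.95 − 15·4.8 − 65·3.7 = 0 → T = 342/(5.9·0.857167) = 67.6252 ≈ 67.63 kN.
ΣF_x = 0: A_x − T·cos59° = 0 → A_x = 67.6252 × 0.515038 = 34.83 kN.
ΣF_y = 0: A_y + T·sin59° − 10 − 15 − 65 = 0 → A_y = 90 − 67.6252 × 0.857167 = 32.03 kN.

T = 67.63 kN, A_x = 34.83 kN, A_y = 32.03 kN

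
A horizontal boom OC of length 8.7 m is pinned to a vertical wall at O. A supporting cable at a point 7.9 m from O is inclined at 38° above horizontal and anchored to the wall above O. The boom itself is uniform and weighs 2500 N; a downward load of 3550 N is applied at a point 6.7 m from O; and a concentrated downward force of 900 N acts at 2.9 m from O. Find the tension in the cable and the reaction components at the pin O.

ΣM about O: T·sin38°·7.9 − 2500·4.35 − 3550·6.7 − 900·2.9 = 0 → T = 37270/(7.9·0.615661) = 7662.86 ≈ 7663 N.
ΣF_x = 0: O_x − T·cos38° = 0 → O_x = 7662.86 × 0.788011 = 6038 N.
ΣF_y = 0: O_y + T·sin38° − 2500 − 3550 − 900 = 0 → O_y = 6950 − 7662.86 × 0.615661 = 2232 N.

T = 7663 N, O_x = 6038 N, O_y = 2232 N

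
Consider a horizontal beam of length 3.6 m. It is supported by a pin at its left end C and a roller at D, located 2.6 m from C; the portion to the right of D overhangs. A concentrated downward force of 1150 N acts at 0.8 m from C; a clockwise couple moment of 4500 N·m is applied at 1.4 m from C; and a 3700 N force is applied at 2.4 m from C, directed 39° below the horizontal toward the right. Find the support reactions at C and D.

Moments about C: D_y·2.6 − 1150·0.8 − 4500 − 3700·sin39°·2.4 = 0 → D_y = 11008.4/2.6 = 4234 N.
ΣF_y = 0: C_y + 4234 − 1150 − 3700·sin39° = 0 → C_y = -755.5 N.
ΣF_x = 0: C_x + 3700·cos39° = 0 → C_x = -2875 N.

C_x = -2875 N, C_y = -755.5 N, D_y = 4234 N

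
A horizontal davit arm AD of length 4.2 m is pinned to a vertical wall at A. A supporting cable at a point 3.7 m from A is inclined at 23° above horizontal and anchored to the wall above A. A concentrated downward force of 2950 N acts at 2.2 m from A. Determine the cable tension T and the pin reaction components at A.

T = 4489 N, A_x = 4132 N, A_y = 1196 N

ΣM about A: T·sin23°·3.7 − 2950·2.2 = 0 → T = 6490/(3.7·0.390731) = 4489.16 ≈ 4489 N.
ΣF_x = 0: A_x − T·cos23° = 0 → A_x = 4489.16 × 0.920505 = 4132 N.
ΣF_y = 0: A_y + T·sin23° − 2950 = 0 → A_y = 2950 − 4489.16 × 0.390731 = 1196 N.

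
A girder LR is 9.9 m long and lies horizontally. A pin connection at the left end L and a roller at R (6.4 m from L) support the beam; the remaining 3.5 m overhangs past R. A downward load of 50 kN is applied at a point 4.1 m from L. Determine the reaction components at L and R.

Moments about L: R_y·6.4 − 50·4.1 = 0 → R_y = 205/6.4 = 32.0312 ≈ 32.03 kN.
ΣF_y = 0: L_y + 32.0312 − 50 = 0 → L_y = 17.97 kN.
ΣF_x = 0: no horizontal applied forces, so L_x = 0.

L_x = 0, L_y = 17.97 kN, R_y = 32.03 kN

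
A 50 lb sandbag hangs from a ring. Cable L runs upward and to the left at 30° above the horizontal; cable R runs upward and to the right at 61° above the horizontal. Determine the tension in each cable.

ΣF_x = 0: −T_L·cos30° + T_R·cos61° = 0 → T_R = 1.78632·T_L.
ΣF_y = 0: T_L·sin30° + T_R·sin61° = 50.
Substitute: T_L·(0.5 + 1.78632·0.87462) = 50 → T_L = 24.2442 ≈ 24.24 lb.
Then T_R = 1.78632 × 24.2442 = 43.31 lb.

T_L = 24.24 lb, T_R = 43.31 lb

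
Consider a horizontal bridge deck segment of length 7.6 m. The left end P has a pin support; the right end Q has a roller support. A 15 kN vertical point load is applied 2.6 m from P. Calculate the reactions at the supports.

ΣM about P: Q_y·7.6 − 15·2.6 = 0 → Q_y = 39/7.6 = 5.13158 ≈ 5.132 kN.
ΣF_y = 0: P_y + 5.13158 − 15 = 0 → P_y = 9.868 kN.
ΣF_x = 0: no horizontal applied forces, so P_x = 0.

P_x = 0, P_y = 9.868 kN, Q_y = 5.132 kN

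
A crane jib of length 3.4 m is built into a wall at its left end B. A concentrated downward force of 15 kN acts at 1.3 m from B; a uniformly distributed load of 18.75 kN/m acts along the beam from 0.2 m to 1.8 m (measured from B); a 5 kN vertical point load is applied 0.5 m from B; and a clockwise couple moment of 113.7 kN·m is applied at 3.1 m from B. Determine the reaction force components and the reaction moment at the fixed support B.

Resultant of the distributed load: 18.75 × 1.6 = 30 kN at 1 m from B.
ΣF_x = 0: B_x = 0.
ΣF_y = 0: B_y − 15 − 18.75·1.6 − 5 = 0 → B_y = 50.00 kN.
ΣM about B: M_B − 15·1.3 − (18.75·1.6)·1 − 5·0.5 − 113.7 = 0 → M_B = 165.7 kN·m.

B_x = 0, B_y = 50.00 kN, M_B = 165.7 kN·m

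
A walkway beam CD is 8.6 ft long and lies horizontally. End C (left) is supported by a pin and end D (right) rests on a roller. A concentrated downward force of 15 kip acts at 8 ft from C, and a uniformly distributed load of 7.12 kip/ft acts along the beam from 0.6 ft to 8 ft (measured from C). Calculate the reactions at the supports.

C_x = 0, C_y = 27.39 kip, D_y = 40.30 kip

Resultant of the distributed load: 7.12 × 7.4 = 52.688 kip at 4.3 ft from C.
Moments about C: D_y·8.6 − 15·8 − (7.12·7.4)·4.3 = 0 → D_y = 346.5584/8.6 = 40.2975 ≈ 40.30 kip.
ΣF_y = 0: C_y + 40.2975 − 15 − 7.12·7.4 = 0 → C_y = 27.39 kip.
ΣF_x = 0: no horizontal applied forces, so C_x = 0.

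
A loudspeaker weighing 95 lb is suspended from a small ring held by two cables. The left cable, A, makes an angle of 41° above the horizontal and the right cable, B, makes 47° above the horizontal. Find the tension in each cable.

ΣF_x = 0: −T_A·cos41° + T_B·cos47° = 0 → T_B = 1.10661·T_A.
ΣF_y = 0: T_A·sin41° + T_B·sin47° = 95.
Substitute: T_A·(0.656059 + 1.10661·0.731354) = 95 → T_A = 64.8295 ≈ 64.83 lb.
Then T_B = 1.10661 × 64.8295 = 71.74 lb.

T_A = 64.83 lb, T_B = 71.74 lb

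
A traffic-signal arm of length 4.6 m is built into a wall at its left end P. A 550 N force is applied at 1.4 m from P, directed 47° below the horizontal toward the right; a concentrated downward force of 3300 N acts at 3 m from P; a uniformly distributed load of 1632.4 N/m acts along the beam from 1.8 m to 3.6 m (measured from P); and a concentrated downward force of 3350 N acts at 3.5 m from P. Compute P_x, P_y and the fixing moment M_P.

P_x = -375.1 N, P_y = 9991 N, M_P = 30120 N·m

Resultant of the distributed load: 1632.4 × 1.8 = 2938.32 N at 2.7 m from P.
ΣF_x = 0: P_x + 550·cos47° = 0 → P_x = -375.1 N.
ΣF_y = 0: P_y − 550·sin47° − 3300 − 1632.4·1.8 − 3350 = 0 → P_y = 9991 N.
ΣM about P: M_P − 550·sin47°·1.4 − 3300·3 − (1632.4·1.8)·2.7 − 3350·3.5 = 0 → M_P = 30120 N·m.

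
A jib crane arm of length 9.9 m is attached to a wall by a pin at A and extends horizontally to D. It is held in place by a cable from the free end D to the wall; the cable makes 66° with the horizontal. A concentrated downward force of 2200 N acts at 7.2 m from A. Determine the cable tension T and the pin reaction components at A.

T = 1751 N, A_x = 712.4 N, A_y = 600.0 N

ΣM about A: T·sin66°·9.9 − 2200·7.2 = 0 → T = 15840/(9.9·0.913545) = 1751.42 ≈ 1751 N.
ΣF_x = 0: A_x − T·cos66° = 0 → A_x = 1751.42 × 0.406737 = 712.4 N.
ΣF_y = 0: A_y + T·sin66° − 2200 = 0 → A_y = 2200 − 1751.42 × 0.913545 = 600.0 N.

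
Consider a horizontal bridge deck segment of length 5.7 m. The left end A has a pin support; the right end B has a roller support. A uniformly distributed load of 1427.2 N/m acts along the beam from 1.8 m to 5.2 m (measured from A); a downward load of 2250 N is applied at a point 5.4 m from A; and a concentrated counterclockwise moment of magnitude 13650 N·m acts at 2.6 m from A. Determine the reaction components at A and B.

A_x = 0, A_y = 4386 N, B_y = 2716 N

Resultant of the distributed load: 1427.2 × 3.4 = 4852.48 N at 3.5 m from A.
Moments about A: B_y·5.7 − (1427.2·3.4)·3.5 − 2250·5.4 + 13650 = 0 → B_y = 15483.68/5.7 = 2716.44 ≈ 2716 N.
ΣF_y = 0: A_y + 2716.44 − 1427.2·3.4 − 2250 = 0 → A_y = 4386 N.
ΣF_x = 0: no horizontal applied forces, so A_x = 0.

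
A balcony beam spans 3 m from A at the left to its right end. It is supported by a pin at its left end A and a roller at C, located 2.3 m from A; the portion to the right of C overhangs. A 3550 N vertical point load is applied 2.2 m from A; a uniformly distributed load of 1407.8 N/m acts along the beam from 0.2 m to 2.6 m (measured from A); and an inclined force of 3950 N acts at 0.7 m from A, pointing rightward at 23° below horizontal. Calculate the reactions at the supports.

A_x = -3636 N, A_y = 2550 N, C_y = 5922 N

Resultant of the distributed load: 1407.8 × 2.4 = 3378.72 N at 1.4 m from A.
Taking moments about A: C_y·2.3 − 3550·2.2 − (1407.8·2.4)·1.4 − 3950·sin23°·0.7 = 0 → C_y = 13620.6/2.3 = 5922 N.
ΣF_y = 0: A_y + 5922 − 3550 − 1407.8·2.4 − 3950·sin23° = 0 → A_y = 2550 N.
ΣF_x = 0: A_x + 3950·cos23° = 0 → A_x = -3636 N.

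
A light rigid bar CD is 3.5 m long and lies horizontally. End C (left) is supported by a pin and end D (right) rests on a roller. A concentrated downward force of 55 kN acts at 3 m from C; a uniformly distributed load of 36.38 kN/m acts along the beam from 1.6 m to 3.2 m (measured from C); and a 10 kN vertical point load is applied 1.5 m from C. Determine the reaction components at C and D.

C_x = 0, C_y = 31.87 kN, D_y = 91.34 kN

Resultant of the distributed load: 36.38 × 1.6 = 58.208 kN at 2.4 m from C.
Taking moments about C: D_y·3.5 − 55·3 − (36.38·1.6)·2.4 − 10·1.5 = 0 → D_y = 319.6992/3.5 = 91.3426 ≈ 91.34 kN.
ΣF_y = 0: C_y + 91.3426 − 55 − 36.38·1.6 − 10 = 0 → C_y = 31.87 kN.
ΣF_x = 0: no horizontal applied forces, so C_x = 0.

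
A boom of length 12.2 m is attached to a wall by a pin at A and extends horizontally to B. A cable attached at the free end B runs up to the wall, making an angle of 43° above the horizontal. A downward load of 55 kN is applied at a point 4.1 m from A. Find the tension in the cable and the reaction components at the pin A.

ΣM about A: T·sin43°·12.2 − 55·4.1 = 0 → T = 225.5/(12.2·0.681998) = 27.1021 ≈ 27.10 kN.
ΣF_x = 0: A_x − T·cos43° = 0 → A_x = 27.1021 × 0.731354 = 19.82 kN.
ΣF_y = 0: A_y + T·sin43° − 55 = 0 → A_y = 55 − 27.1021 × 0.681998 = 36.52 kN.

T = 27.10 kN, A_x = 19.82 kN, A_y = 36.52 kN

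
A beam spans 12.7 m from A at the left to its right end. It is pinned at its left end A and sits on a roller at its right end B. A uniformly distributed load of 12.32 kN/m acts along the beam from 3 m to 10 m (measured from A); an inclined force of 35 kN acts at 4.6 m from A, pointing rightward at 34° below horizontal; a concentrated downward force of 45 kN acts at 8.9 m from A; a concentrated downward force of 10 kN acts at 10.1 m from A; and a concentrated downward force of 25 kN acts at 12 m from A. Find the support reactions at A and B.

Resultant of the distributed load: 12.32 × 7 = 86.24 kN at 6.5 m from A.
Taking moments about A: B_y·12.7 − (12.32·7)·6.5 − 35·sin34°·4.6 − 45·8.9 − 10·10.1 − 25·12 = 0 → B_y = 1452.09/12.7 = 114.338 ≈ 114.3 kN.
ΣF_y = 0: A_y + 114.338 − 12.32·7 − 35·sin34° − 45 − 10 − 25 = 0 → A_y = 71.47 kN.
ΣF_x = 0: A_x + 35·cos34° = 0 → A_x = -29.02 kN.

A_x = -29.02 kN, A_y = 71.47 kN, B_y = 114.3 kN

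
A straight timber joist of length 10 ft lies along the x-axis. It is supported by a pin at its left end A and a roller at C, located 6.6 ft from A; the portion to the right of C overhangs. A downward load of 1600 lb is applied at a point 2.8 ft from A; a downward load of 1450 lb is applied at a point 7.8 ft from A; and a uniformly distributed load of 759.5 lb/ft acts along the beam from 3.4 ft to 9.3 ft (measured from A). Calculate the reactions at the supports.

A_x = 0, A_y = 827.3 lb, C_y = 6704 lb

Resultant of the distributed load: 759.5 × 5.9 = 4481.05 lb at 6.35 ft from A.
ΣM about A: C_y·6.6 − 1600·2.8 − 1450·7.8 − (759.5·5.9)·6.35 = 0 → C_y = 44244.6675/6.6 = 6703.74 ≈ 6704 lb.
ΣF_y = 0: A_y + 6703.74 − 1600 − 1450 − 759.5·5.9 = 0 → A_y = 827.3 lb.
ΣF_x = 0: no horizontal applied forces, so A_x = 0.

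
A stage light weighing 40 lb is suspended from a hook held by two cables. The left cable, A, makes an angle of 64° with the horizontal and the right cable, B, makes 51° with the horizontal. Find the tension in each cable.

ΣF_x = 0: −T_A·cos64° + T_B·cos51° = 0 → T_B = 0.696579·T_A.
ΣF_y = 0: T_A·sin64° + T_B·sin51° = 40.
Substitute: T_A·(0.898794 + 0.696579·0.777146) = 40 → T_A = 27.7751 ≈ 27.78 lb.
Then T_B = 0.696579 × 27.7751 = 19.35 lb.

T_A = 27.78 lb, T_B = 19.35 lb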